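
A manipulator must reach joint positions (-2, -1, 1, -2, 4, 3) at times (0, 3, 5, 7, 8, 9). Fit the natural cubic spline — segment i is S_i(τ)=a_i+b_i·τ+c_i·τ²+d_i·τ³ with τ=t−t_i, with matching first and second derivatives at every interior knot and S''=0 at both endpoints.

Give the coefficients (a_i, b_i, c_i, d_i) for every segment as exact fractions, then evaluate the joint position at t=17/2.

  seg 0: a=-2 b=-1787/4764 c=0 d=125/1588
  seg 1: a=-1 b=4169/2382 c=1125/1588 d=-2581/4764
  seg 2: a=1 b=-4567/2382 c=-4037/1588 d=13105/9528
  seg 3: a=-2 b=5263/1191 c=2267/397 d=-4918/1191
  seg 4: a=4 b=4111/1191 c=-2651/397 d=2651/1191
S(17/2) = 13767/3176

Δ: Δ0=1/3, Δ1=1, Δ2=-3/2, Δ3=6, Δ4=-1
row 1: diag=10, rhs=4; c'=1/5, d'=2/5
row 2: denom=8−2·1/5=38/5; d'=(-15−2·2/5)/(38/5)=-79/38
row 3: denom=6−2·5/19=104/19; d'=(45−2·-79/38)/(104/19)=467/52
row 4: denom=4−1·19/104=397/104; d'=(-42−1·467/52)/(397/104)=-5302/397
back: M4=-5302/397
back: M3=467/52−19/104·-5302/397=4534/397
back: M2=-79/38−5/19·4534/397=-4037/794
back: M1=2/5−1/5·-4037/794=1125/794
M: M0=0, M1=1125/794, M2=-4037/794, M3=4534/397, M4=-5302/397, M5=0
seg 0: a=-2, c=M0/2=0, d=(M1−M0)/(6·3)=125/1588, b=Δ0−h0·(2M0+M1)/6=-1787/4764
seg 1: a=-1, c=M1/2=1125/1588, d=(M2−M1)/(6·2)=-2581/4764, b=Δ1−h1·(2M1+M2)/6=4169/2382
seg 2: a=1, c=M2/2=-4037/1588, d=(M3−M2)/(6·2)=13105/9528, b=Δ2−h2·(2M2+M3)/6=-4567/2382
seg 3: a=-2, c=M3/2=2267/397, d=(M4−M3)/(6·1)=-4918/1191, b=Δ3−h3·(2M3+M4)/6=5263/1191
seg 4: a=4, c=M4/2=-2651/397, d=(M5−M4)/(6·1)=2651/1191, b=Δ4−h4·(2M4+M5)/6=4111/1191
t_q=17/2 → seg 4, τ=1/2; S=4+4111/1191·τ+-2651/397·τ²+2651/1191·τ³=13767/3176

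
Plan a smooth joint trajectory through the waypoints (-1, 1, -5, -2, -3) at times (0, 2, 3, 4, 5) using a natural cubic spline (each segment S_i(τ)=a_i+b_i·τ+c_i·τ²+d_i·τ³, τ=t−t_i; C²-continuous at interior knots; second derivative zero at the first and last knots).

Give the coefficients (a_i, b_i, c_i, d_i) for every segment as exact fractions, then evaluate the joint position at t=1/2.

Δ: Δ0=1, Δ1=-6, Δ2=3, Δ3=-1
row 1: diag=6, rhs=-42; c'=1/6, d'=-7
row 2: denom=4−1·1/6=23/6; d'=(54−1·-7)/(23/6)=366/23
row 3: denom=4−1·6/23=86/23; d'=(-24−1·366/23)/(86/23)=-459/43
back: M3=-459/43
back: M2=366/23−6/23·-459/43=804/43
back: M1=-7−1/6·804/43=-435/43
M: M0=0, M1=-435/43, M2=804/43, M3=-459/43, M4=0
seg 0: a=-1, c=M0/2=0, d=(M1−M0)/(6·2)=-145/172, b=Δ0−h0·(2M0+M1)/6=188/43
seg 1: a=1, c=M1/2=-435/86, d=(M2−M1)/(6·1)=413/86, b=Δ1−h1·(2M1+M2)/6=-247/43
seg 2: a=-5, c=M2/2=402/43, d=(M3−M2)/(6·1)=-421/86, b=Δ2−h2·(2M2+M3)/6=-125/86
seg 3: a=-2, c=M3/2=-459/86, d=(M4−M3)/(6·1)=153/86, b=Δ3−h3·(2M3+M4)/6=110/43
t_q=1/2 → seg 0, τ=1/2; S=-1+188/43·τ+0·τ²+-145/172·τ³=1487/1376

  seg 0: a=-1 b=188/43 c=0 d=-145/172
  seg 1: a=1 b=-247/43 c=-435/86 d=413/86
  seg 2: a=-5 b=-125/86 c=402/43 d=-421/86
  seg 3: a=-2 b=110/43 c=-459/86 d=153/86
S(1/2) = 1487/1376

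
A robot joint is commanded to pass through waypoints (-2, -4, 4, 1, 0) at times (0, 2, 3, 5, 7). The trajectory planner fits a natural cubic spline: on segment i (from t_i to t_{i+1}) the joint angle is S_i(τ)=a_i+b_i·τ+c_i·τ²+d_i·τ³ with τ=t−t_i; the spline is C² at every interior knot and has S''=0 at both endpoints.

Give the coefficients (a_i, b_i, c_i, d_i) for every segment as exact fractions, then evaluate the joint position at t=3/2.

Δ: Δ0=-1, Δ1=8, Δ2=-3/2, Δ3=-1/2
row 1: diag=6, rhs=54; c'=1/6, d'=9
row 2: denom=6−1·1/6=35/6; d'=(-57−1·9)/(35/6)=-396/35
row 3: denom=8−2·12/35=256/35; d'=(6−2·-396/35)/(256/35)=501/128
back: M3=501/128
back: M2=-396/35−12/35·501/128=-405/32
back: M1=9−1/6·-405/32=711/64
M: M0=0, M1=711/64, M2=-405/32, M3=501/128, M4=0
seg 0: a=-2, c=M0/2=0, d=(M1−M0)/(6·2)=237/256, b=Δ0−h0·(2M0+M1)/6=-301/64
seg 1: a=-4, c=M1/2=711/128, d=(M2−M1)/(6·1)=-507/128, b=Δ1−h1·(2M1+M2)/6=205/32
seg 2: a=4, c=M2/2=-405/64, d=(M3−M2)/(6·2)=707/512, b=Δ2−h2·(2M2+M3)/6=721/128
seg 3: a=1, c=M3/2=501/256, d=(M4−M3)/(6·2)=-167/512, b=Δ3−h3·(2M3+M4)/6=-199/64
t_q=3/2 → seg 0, τ=3/2; S=-2+-301/64·τ+0·τ²+237/256·τ³=-12145/2048

  seg 0: a=-2 b=-301/64 c=0 d=237/256
  seg 1: a=-4 b=205/32 c=711/128 d=-507/128
  seg 2: a=4 b=721/128 c=-405/64 d=707/512
  seg 3: a=1 b=-199/64 c=501/256 d=-167/512
S(3/2) = -12145/2048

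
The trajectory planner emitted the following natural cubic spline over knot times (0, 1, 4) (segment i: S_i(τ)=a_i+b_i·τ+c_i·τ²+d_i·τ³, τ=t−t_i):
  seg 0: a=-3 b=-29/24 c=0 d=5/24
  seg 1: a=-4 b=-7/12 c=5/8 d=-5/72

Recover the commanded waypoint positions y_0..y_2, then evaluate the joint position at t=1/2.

y_0=-3 y_1=-4 y_2=-2
S(1/2) = -229/64

y_0 = S_0(0) = a_0 = -3
y_1 = S_1(0) = a_1 = -4
y_2 = S_1(3) = -2
t_q=1/2 is in segment 0 (τ=1/2); S_0(τ)=-229/64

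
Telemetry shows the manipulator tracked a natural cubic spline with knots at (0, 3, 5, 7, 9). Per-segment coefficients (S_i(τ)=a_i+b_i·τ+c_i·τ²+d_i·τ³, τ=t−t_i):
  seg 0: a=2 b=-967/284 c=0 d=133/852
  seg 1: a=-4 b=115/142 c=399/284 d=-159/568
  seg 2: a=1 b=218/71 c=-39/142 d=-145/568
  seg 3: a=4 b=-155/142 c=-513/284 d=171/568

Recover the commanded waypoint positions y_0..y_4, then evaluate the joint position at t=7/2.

y_0=2 y_1=-4 y_2=1 y_3=4 y_4=-3
S(7/2) = -14899/4544

y_0 = S_0(0) = a_0 = 2
y_1 = S_1(0) = a_1 = -4
y_2 = S_2(0) = a_2 = 1
y_3 = S_3(0) = a_3 = 4
y_4 = S_3(2) = -3
t_q=7/2 is in segment 1 (τ=1/2); S_1(τ)=-14899/4544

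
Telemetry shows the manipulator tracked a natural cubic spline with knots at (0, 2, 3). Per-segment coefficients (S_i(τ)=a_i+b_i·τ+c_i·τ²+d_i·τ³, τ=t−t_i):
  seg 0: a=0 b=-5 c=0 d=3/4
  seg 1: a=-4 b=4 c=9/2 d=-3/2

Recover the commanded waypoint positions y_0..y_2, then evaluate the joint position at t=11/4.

y_0 = S_0(0) = a_0 = 0
y_1 = S_1(0) = a_1 = -4
y_2 = S_1(1) = 3
t_q=11/4 is in segment 1 (τ=3/4); S_1(τ)=115/128

y_0=0 y_1=-4 y_2=3
S(11/4) = 115/128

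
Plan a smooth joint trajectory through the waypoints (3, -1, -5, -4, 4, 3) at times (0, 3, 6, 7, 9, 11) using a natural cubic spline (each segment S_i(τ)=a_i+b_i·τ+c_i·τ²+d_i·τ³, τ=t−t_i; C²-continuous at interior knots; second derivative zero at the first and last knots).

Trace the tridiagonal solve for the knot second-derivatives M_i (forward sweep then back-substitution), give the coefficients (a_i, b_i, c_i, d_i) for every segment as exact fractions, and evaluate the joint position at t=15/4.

  seg 0: a=3 b=-4349/3732 c=0 d=-209/11196
  seg 1: a=-1 b=-3115/1866 c=-209/1244 d=1045/11196
  seg 2: a=-5 b=-587/3732 c=209/311 d=1811/3732
  seg 3: a=-4 b=4931/1866 c=2647/1244 d=-676/933
  seg 4: a=4 b=4589/1866 c=-2761/1244 d=2761/7464
S(15/4) = -183685/79616

Δ: Δ0=-4/3, Δ1=-4/3, Δ2=1, Δ3=4, Δ4=-1/2
row 1: diag=12, rhs=0; c'=1/4, d'=0
row 2: denom=8−3·1/4=29/4; d'=(14−3·0)/(29/4)=56/29
row 3: denom=6−1·4/29=170/29; d'=(18−1·56/29)/(170/29)=233/85
row 4: denom=8−2·29/85=622/85; d'=(-27−2·233/85)/(622/85)=-2761/622
back: M4=-2761/622
back: M3=233/85−29/85·-2761/622=2647/622
back: M2=56/29−4/29·2647/622=418/311
back: M1=0−1/4·418/311=-209/622
M: M0=0, M1=-209/622, M2=418/311, M3=2647/622, M4=-2761/622, M5=0
seg 0: a=3, c=M0/2=0, d=(M1−M0)/(6·3)=-209/11196, b=Δ0−h0·(2M0+M1)/6=-4349/3732
seg 1: a=-1, c=M1/2=-209/1244, d=(M2−M1)/(6·3)=1045/11196, b=Δ1−h1·(2M1+M2)/6=-3115/1866
seg 2: a=-5, c=M2/2=209/311, d=(M3−M2)/(6·1)=1811/3732, b=Δ2−h2·(2M2+M3)/6=-587/3732
seg 3: a=-4, c=M3/2=2647/1244, d=(M4−M3)/(6·2)=-676/933, b=Δ3−h3·(2M3+M4)/6=4931/1866
seg 4: a=4, c=M4/2=-2761/1244, d=(M5−M4)/(6·2)=2761/7464, b=Δ4−h4·(2M4+M5)/6=4589/1866
t_q=15/4 → seg 1, τ=3/4; S=-1+-3115/1866·τ+-209/1244·τ²+1045/11196·τ³=-183685/79616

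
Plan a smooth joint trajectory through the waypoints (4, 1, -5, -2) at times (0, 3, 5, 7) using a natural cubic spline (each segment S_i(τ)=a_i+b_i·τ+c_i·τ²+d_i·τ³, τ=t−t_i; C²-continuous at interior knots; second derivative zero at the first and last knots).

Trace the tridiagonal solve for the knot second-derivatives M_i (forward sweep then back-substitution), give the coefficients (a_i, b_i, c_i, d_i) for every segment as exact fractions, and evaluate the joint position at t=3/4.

  seg 0: a=4 b=-1/76 c=0 d=-25/228
  seg 1: a=1 b=-113/38 c=-75/76 d=37/76
  seg 2: a=-5 b=-41/38 c=147/76 d=-49/152
S(3/4) = 19183/4864

Δ: Δ0=-1, Δ1=-3, Δ2=3/2
row 1: diag=10, rhs=-12; c'=1/5, d'=-6/5
row 2: denom=8−2·1/5=38/5; d'=(27−2·-6/5)/(38/5)=147/38
back: M2=147/38
back: M1=-6/5−1/5·147/38=-75/38
M: M0=0, M1=-75/38, M2=147/38, M3=0
seg 0: a=4, c=M0/2=0, d=(M1−M0)/(6·3)=-25/228, b=Δ0−h0·(2M0+M1)/6=-1/76
seg 1: a=1, c=M1/2=-75/76, d=(M2−M1)/(6·2)=37/76, b=Δ1−h1·(2M1+M2)/6=-113/38
seg 2: a=-5, c=M2/2=147/76, d=(M3−M2)/(6·2)=-49/152, b=Δ2−h2·(2M2+M3)/6=-41/38
t_q=3/4 → seg 0, τ=3/4; S=4+-1/76·τ+0·τ²+-25/228·τ³=19183/4864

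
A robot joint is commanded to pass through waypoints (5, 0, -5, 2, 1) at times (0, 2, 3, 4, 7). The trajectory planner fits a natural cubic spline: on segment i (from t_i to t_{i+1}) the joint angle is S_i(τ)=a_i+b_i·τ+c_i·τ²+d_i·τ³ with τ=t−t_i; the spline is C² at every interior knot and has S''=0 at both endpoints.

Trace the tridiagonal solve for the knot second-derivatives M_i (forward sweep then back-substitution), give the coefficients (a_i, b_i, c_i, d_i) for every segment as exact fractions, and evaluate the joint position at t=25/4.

  seg 0: a=5 b=-125/267 c=0 d=-1085/2136
  seg 1: a=0 b=-3505/534 c=-1085/356 d=4925/1068
  seg 2: a=-5 b=1255/1068 c=960/89 d=-5299/1068
  seg 3: a=2 b=4199/534 c=-1459/356 d=1459/3204
S(25/4) = 94135/22784

Δ: Δ0=-5/2, Δ1=-5, Δ2=7, Δ3=-1/3
row 1: diag=6, rhs=-15; c'=1/6, d'=-5/2
row 2: denom=4−1·1/6=23/6; d'=(72−1·-5/2)/(23/6)=447/23
row 3: denom=8−1·6/23=178/23; d'=(-44−1·447/23)/(178/23)=-1459/178
back: M3=-1459/178
back: M2=447/23−6/23·-1459/178=1920/89
back: M1=-5/2−1/6·1920/89=-1085/178
M: M0=0, M1=-1085/178, M2=1920/89, M3=-1459/178, M4=0
seg 0: a=5, c=M0/2=0, d=(M1−M0)/(6·2)=-1085/2136, b=Δ0−h0·(2M0+M1)/6=-125/267
seg 1: a=0, c=M1/2=-1085/356, d=(M2−M1)/(6·1)=4925/1068, b=Δ1−h1·(2M1+M2)/6=-3505/534
seg 2: a=-5, c=M2/2=960/89, d=(M3−M2)/(6·1)=-5299/1068, b=Δ2−h2·(2M2+M3)/6=1255/1068
seg 3: a=2, c=M3/2=-1459/356, d=(M4−M3)/(6·3)=1459/3204, b=Δ3−h3·(2M3+M4)/6=4199/534
t_q=25/4 → seg 3, τ=9/4; S=2+4199/534·τ+-1459/356·τ²+1459/3204·τ³=94135/22784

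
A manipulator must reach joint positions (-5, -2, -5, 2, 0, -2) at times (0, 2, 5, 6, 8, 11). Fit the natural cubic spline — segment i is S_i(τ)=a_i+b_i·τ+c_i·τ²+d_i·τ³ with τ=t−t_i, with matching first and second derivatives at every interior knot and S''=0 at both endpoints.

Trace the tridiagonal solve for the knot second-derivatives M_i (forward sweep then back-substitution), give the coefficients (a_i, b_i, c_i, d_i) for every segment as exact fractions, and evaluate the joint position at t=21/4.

Δ: Δ0=3/2, Δ1=-1, Δ2=7, Δ3=-1, Δ4=-2/3
row 1: diag=10, rhs=-15; c'=3/10, d'=-3/2
row 2: denom=8−3·3/10=71/10; d'=(48−3·-3/2)/(71/10)=525/71
row 3: denom=6−1·10/71=416/71; d'=(-48−1·525/71)/(416/71)=-3933/416
row 4: denom=10−2·71/208=969/104; d'=(2−2·-3933/416)/(969/104)=4349/1938
back: M4=4349/1938
back: M3=-3933/416−71/208·4349/1938=-19807/1938
back: M2=525/71−10/71·-19807/1938=8560/969
back: M1=-3/2−3/10·8560/969=-2681/646
M: M0=0, M1=-2681/646, M2=8560/969, M3=-19807/1938, M4=4349/1938, M5=0
seg 0: a=-5, c=M0/2=0, d=(M1−M0)/(6·2)=-2681/7752, b=Δ0−h0·(2M0+M1)/6=2794/969
seg 1: a=-2, c=M1/2=-2681/1292, d=(M2−M1)/(6·3)=25163/34884, b=Δ1−h1·(2M1+M2)/6=-2455/1938
seg 2: a=-5, c=M2/2=4280/969, d=(M3−M2)/(6·1)=-4103/1292, b=Δ2−h2·(2M2+M3)/6=1313/228
seg 3: a=2, c=M3/2=-19807/3876, d=(M4−M3)/(6·2)=671/646, b=Δ3−h3·(2M3+M4)/6=9817/1938
seg 4: a=0, c=M4/2=4349/3876, d=(M5−M4)/(6·3)=-4349/34884, b=Δ4−h4·(2M4+M5)/6=-5641/1938
t_q=21/4 → seg 2, τ=1/4; S=-5+1313/228·τ+4280/969·τ²+-4103/1292·τ³=-14509/4352

  seg 0: a=-5 b=2794/969 c=0 d=-2681/7752
  seg 1: a=-2 b=-2455/1938 c=-2681/1292 d=25163/34884
  seg 2: a=-5 b=1313/228 c=4280/969 d=-4103/1292
  seg 3: a=2 b=9817/1938 c=-19807/3876 d=671/646
  seg 4: a=0 b=-5641/1938 c=4349/3876 d=-4349/34884
S(21/4) = -14509/4352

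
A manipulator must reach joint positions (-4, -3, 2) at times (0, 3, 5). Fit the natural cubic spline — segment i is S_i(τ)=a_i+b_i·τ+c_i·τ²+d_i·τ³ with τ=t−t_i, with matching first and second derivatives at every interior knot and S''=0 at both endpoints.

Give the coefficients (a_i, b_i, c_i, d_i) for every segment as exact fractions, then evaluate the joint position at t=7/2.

  seg 0: a=-4 b=-19/60 c=0 d=13/180
  seg 1: a=-3 b=49/30 c=13/20 d=-13/120
S(7/2) = -651/320

Δ: Δ0=1/3, Δ1=5/2
row 1: diag=10, rhs=13; c'=1/5, d'=13/10
back: M1=13/10
M: M0=0, M1=13/10, M2=0
seg 0: a=-4, c=M0/2=0, d=(M1−M0)/(6·3)=13/180, b=Δ0−h0·(2M0+M1)/6=-19/60
seg 1: a=-3, c=M1/2=13/20, d=(M2−M1)/(6·2)=-13/120, b=Δ1−h1·(2M1+M2)/6=49/30
t_q=7/2 → seg 1, τ=1/2; S=-3+49/30·τ+13/20·τ²+-13/120·τ³=-651/320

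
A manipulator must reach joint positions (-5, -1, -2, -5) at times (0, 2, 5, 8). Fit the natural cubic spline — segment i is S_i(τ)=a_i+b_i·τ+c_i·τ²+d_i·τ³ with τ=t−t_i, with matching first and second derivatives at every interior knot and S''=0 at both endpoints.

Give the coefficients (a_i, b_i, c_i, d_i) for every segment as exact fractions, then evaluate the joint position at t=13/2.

  seg 0: a=-5 b=274/111 c=0 d=-13/111
  seg 1: a=-1 b=118/111 c=-26/37 d=79/999
  seg 2: a=-2 b=-113/111 c=1/111 d=-1/999
S(13/2) = -1039/296

Δ: Δ0=2, Δ1=-1/3, Δ2=-1
row 1: diag=10, rhs=-14; c'=3/10, d'=-7/5
row 2: denom=12−3·3/10=111/10; d'=(-4−3·-7/5)/(111/10)=2/111
back: M2=2/111
back: M1=-7/5−3/10·2/111=-52/37
M: M0=0, M1=-52/37, M2=2/111, M3=0
seg 0: a=-5, c=M0/2=0, d=(M1−M0)/(6·2)=-13/111, b=Δ0−h0·(2M0+M1)/6=274/111
seg 1: a=-1, c=M1/2=-26/37, d=(M2−M1)/(6·3)=79/999, b=Δ1−h1·(2M1+M2)/6=118/111
seg 2: a=-2, c=M2/2=1/111, d=(M3−M2)/(6·3)=-1/999, b=Δ2−h2·(2M2+M3)/6=-113/111
t_q=13/2 → seg 2, τ=3/2; S=-2+-113/111·τ+1/111·τ²+-1/999·τ³=-1039/296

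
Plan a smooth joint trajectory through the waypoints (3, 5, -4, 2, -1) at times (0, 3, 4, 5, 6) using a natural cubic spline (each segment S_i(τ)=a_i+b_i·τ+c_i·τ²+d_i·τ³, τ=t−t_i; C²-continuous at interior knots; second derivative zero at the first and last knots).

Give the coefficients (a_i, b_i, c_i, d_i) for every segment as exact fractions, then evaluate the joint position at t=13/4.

  seg 0: a=3 b=1079/174 c=0 d=-107/174
  seg 1: a=5 b=-905/87 c=-321/58 d=1207/174
  seg 2: a=-4 b=-115/174 c=443/29 d=-1499/174
  seg 3: a=2 b=352/87 c=-613/58 d=613/174
S(13/4) = 8025/3712

Δ: Δ0=2/3, Δ1=-9, Δ2=6, Δ3=-3
row 1: diag=8, rhs=-58; c'=1/8, d'=-29/4
row 2: denom=4−1·1/8=31/8; d'=(90−1·-29/4)/(31/8)=778/31
row 3: denom=4−1·8/31=116/31; d'=(-54−1·778/31)/(116/31)=-613/29
back: M3=-613/29
back: M2=778/31−8/31·-613/29=886/29
back: M1=-29/4−1/8·886/29=-321/29
M: M0=0, M1=-321/29, M2=886/29, M3=-613/29, M4=0
seg 0: a=3, c=M0/2=0, d=(M1−M0)/(6·3)=-107/174, b=Δ0−h0·(2M0+M1)/6=1079/174
seg 1: a=5, c=M1/2=-321/58, d=(M2−M1)/(6·1)=1207/174, b=Δ1−h1·(2M1+M2)/6=-905/87
seg 2: a=-4, c=M2/2=443/29, d=(M3−M2)/(6·1)=-1499/174, b=Δ2−h2·(2M2+M3)/6=-115/174
seg 3: a=2, c=M3/2=-613/58, d=(M4−M3)/(6·1)=613/174, b=Δ3−h3·(2M3+M4)/6=352/87
t_q=13/4 → seg 1, τ=1/4; S=5+-905/87·τ+-321/58·τ²+1207/174·τ³=8025/3712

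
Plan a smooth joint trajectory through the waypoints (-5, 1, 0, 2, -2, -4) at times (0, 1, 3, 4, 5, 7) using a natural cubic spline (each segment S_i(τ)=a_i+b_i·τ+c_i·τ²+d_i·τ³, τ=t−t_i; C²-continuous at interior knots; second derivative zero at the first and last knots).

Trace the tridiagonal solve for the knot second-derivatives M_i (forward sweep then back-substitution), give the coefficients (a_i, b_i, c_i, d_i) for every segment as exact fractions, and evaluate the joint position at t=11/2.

  seg 0: a=-5 b=5251/700 c=0 d=-1051/700
  seg 1: a=1 b=1049/350 c=-3153/700 d=1929/1400
  seg 2: a=0 b=53/35 c=1317/350 d=-1147/350
  seg 3: a=2 b=-277/350 c=-1062/175 d=143/50
  seg 4: a=-2 b=-761/175 c=879/350 d=-293/700
S(11/2) = -2879/800

Δ: Δ0=6, Δ1=-1/2, Δ2=2, Δ3=-4, Δ4=-1
row 1: diag=6, rhs=-39; c'=1/3, d'=-13/2
row 2: denom=6−2·1/3=16/3; d'=(15−2·-13/2)/(16/3)=21/4
row 3: denom=4−1·3/16=61/16; d'=(-36−1·21/4)/(61/16)=-660/61
row 4: denom=6−1·16/61=350/61; d'=(18−1·-660/61)/(350/61)=879/175
back: M4=879/175
back: M3=-660/61−16/61·879/175=-2124/175
back: M2=21/4−3/16·-2124/175=1317/175
back: M1=-13/2−1/3·1317/175=-3153/350
M: M0=0, M1=-3153/350, M2=1317/175, M3=-2124/175, M4=879/175, M5=0
seg 0: a=-5, c=M0/2=0, d=(M1−M0)/(6·1)=-1051/700, b=Δ0−h0·(2M0+M1)/6=5251/700
seg 1: a=1, c=M1/2=-3153/700, d=(M2−M1)/(6·2)=1929/1400, b=Δ1−h1·(2M1+M2)/6=1049/350
seg 2: a=0, c=M2/2=1317/350, d=(M3−M2)/(6·1)=-1147/350, b=Δ2−h2·(2M2+M3)/6=53/35
seg 3: a=2, c=M3/2=-1062/175, d=(M4−M3)/(6·1)=143/50, b=Δ3−h3·(2M3+M4)/6=-277/350
seg 4: a=-2, c=M4/2=879/350, d=(M5−M4)/(6·2)=-293/700, b=Δ4−h4·(2M4+M5)/6=-761/175
t_q=11/2 → seg 4, τ=1/2; S=-2+-761/175·τ+879/350·τ²+-293/700·τ³=-2879/800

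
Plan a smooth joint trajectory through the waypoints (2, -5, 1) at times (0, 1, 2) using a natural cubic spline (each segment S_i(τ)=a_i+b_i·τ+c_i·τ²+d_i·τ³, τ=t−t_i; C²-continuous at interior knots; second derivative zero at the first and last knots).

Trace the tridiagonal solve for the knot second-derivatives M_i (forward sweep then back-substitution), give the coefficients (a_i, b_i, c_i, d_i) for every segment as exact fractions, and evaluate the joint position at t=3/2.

Δ: Δ0=-7, Δ1=6
row 1: diag=4, rhs=78; c'=1/4, d'=39/2
back: M1=39/2
M: M0=0, M1=39/2, M2=0
seg 0: a=2, c=M0/2=0, d=(M1−M0)/(6·1)=13/4, b=Δ0−h0·(2M0+M1)/6=-41/4
seg 1: a=-5, c=M1/2=39/4, d=(M2−M1)/(6·1)=-13/4, b=Δ1−h1·(2M1+M2)/6=-1/2
t_q=3/2 → seg 1, τ=1/2; S=-5+-1/2·τ+39/4·τ²+-13/4·τ³=-103/32

  seg 0: a=2 b=-41/4 c=0 d=13/4
  seg 1: a=-5 b=-1/2 c=39/4 d=-13/4
S(3/2) = -103/32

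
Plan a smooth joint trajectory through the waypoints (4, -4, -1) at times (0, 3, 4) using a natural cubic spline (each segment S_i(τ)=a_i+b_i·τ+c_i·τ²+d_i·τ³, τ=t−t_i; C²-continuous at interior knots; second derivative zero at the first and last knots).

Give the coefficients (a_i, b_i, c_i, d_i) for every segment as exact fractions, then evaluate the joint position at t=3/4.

  seg 0: a=4 b=-115/24 c=0 d=17/72
  seg 1: a=-4 b=19/12 c=17/8 d=-17/24
S(3/4) = 259/512

Δ: Δ0=-8/3, Δ1=3
row 1: diag=8, rhs=34; c'=1/8, d'=17/4
back: M1=17/4
M: M0=0, M1=17/4, M2=0
seg 0: a=4, c=M0/2=0, d=(M1−M0)/(6·3)=17/72, b=Δ0−h0·(2M0+M1)/6=-115/24
seg 1: a=-4, c=M1/2=17/8, d=(M2−M1)/(6·1)=-17/24, b=Δ1−h1·(2M1+M2)/6=19/12
t_q=3/4 → seg 0, τ=3/4; S=4+-115/24·τ+0·τ²+17/72·τ³=259/512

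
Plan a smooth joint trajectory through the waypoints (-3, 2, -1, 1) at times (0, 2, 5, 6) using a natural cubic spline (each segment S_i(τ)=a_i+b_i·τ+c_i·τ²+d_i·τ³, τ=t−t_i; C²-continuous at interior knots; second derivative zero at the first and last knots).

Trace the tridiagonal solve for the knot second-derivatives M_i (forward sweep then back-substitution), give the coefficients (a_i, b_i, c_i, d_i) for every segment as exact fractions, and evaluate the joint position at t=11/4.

Δ: Δ0=5/2, Δ1=-1, Δ2=2
row 1: diag=10, rhs=-21; c'=3/10, d'=-21/10
row 2: denom=8−3·3/10=71/10; d'=(18−3·-21/10)/(71/10)=243/71
back: M2=243/71
back: M1=-21/10−3/10·243/71=-222/71
M: M0=0, M1=-222/71, M2=243/71, M3=0
seg 0: a=-3, c=M0/2=0, d=(M1−M0)/(6·2)=-37/142, b=Δ0−h0·(2M0+M1)/6=503/142
seg 1: a=2, c=M1/2=-111/71, d=(M2−M1)/(6·3)=155/426, b=Δ1−h1·(2M1+M2)/6=59/142
seg 2: a=-1, c=M2/2=243/142, d=(M3−M2)/(6·1)=-81/142, b=Δ2−h2·(2M2+M3)/6=61/71
t_q=11/4 → seg 1, τ=3/4; S=2+59/142·τ+-111/71·τ²+155/426·τ³=14411/9088

  seg 0: a=-3 b=503/142 c=0 d=-37/142
  seg 1: a=2 b=59/142 c=-111/71 d=155/426
  seg 2: a=-1 b=61/71 c=243/142 d=-81/142
S(11/4) = 14411/9088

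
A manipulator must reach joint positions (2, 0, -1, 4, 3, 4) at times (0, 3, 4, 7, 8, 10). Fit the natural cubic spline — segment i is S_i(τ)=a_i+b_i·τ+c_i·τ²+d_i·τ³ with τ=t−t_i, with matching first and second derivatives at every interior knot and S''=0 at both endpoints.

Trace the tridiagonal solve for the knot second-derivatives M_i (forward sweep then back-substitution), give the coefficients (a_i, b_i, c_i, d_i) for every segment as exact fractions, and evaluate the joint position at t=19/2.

  seg 0: a=2 b=-1661/5058 c=0 d=-1711/45522
  seg 1: a=0 b=-3397/2529 c=-1711/5058 d=383/562
  seg 2: a=-1 b=125/5058 c=4315/2529 d=-17585/45522
  seg 3: a=4 b=-425/2529 c=-995/562 d=4747/5058
  seg 4: a=3 b=-4519/5058 c=881/843 d=-881/5058
S(19/2) = 46175/13488

Δ: Δ0=-2/3, Δ1=-1, Δ2=5/3, Δ3=-1, Δ4=1/2
row 1: diag=8, rhs=-2; c'=1/8, d'=-1/4
row 2: denom=8−1·1/8=63/8; d'=(16−1·-1/4)/(63/8)=130/63
row 3: denom=8−3·8/21=48/7; d'=(-16−3·130/63)/(48/7)=-233/72
row 4: denom=6−1·7/48=281/48; d'=(9−1·-233/72)/(281/48)=1762/843
back: M4=1762/843
back: M3=-233/72−7/48·1762/843=-995/281
back: M2=130/63−8/21·-995/281=8630/2529
back: M1=-1/4−1/8·8630/2529=-1711/2529
M: M0=0, M1=-1711/2529, M2=8630/2529, M3=-995/281, M4=1762/843, M5=0
seg 0: a=2, c=M0/2=0, d=(M1−M0)/(6·3)=-1711/45522, b=Δ0−h0·(2M0+M1)/6=-1661/5058
seg 1: a=0, c=M1/2=-1711/5058, d=(M2−M1)/(6·1)=383/562, b=Δ1−h1·(2M1+M2)/6=-3397/2529
seg 2: a=-1, c=M2/2=4315/2529, d=(M3−M2)/(6·3)=-17585/45522, b=Δ2−h2·(2M2+M3)/6=125/5058
seg 3: a=4, c=M3/2=-995/562, d=(M4−M3)/(6·1)=4747/5058, b=Δ3−h3·(2M3+M4)/6=-425/2529
seg 4: a=3, c=M4/2=881/843, d=(M5−M4)/(6·2)=-881/5058, b=Δ4−h4·(2M4+M5)/6=-4519/5058
t_q=19/2 → seg 4, τ=3/2; S=3+-4519/5058·τ+881/843·τ²+-881/5058·τ³=46175/13488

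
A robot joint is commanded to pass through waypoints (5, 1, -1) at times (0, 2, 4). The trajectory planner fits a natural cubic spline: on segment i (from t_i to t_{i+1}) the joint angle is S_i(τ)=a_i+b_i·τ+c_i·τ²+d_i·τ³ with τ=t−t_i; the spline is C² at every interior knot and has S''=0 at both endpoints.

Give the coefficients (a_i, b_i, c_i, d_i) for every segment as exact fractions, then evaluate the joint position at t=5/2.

Δ: Δ0=-2, Δ1=-1
row 1: diag=8, rhs=6; c'=1/4, d'=3/4
back: M1=3/4
M: M0=0, M1=3/4, M2=0
seg 0: a=5, c=M0/2=0, d=(M1−M0)/(6·2)=1/16, b=Δ0−h0·(2M0+M1)/6=-9/4
seg 1: a=1, c=M1/2=3/8, d=(M2−M1)/(6·2)=-1/16, b=Δ1−h1·(2M1+M2)/6=-3/2
t_q=5/2 → seg 1, τ=1/2; S=1+-3/2·τ+3/8·τ²+-1/16·τ³=43/128

  seg 0: a=5 b=-9/4 c=0 d=1/16
  seg 1: a=1 b=-3/2 c=3/8 d=-1/16
S(5/2) = 43/128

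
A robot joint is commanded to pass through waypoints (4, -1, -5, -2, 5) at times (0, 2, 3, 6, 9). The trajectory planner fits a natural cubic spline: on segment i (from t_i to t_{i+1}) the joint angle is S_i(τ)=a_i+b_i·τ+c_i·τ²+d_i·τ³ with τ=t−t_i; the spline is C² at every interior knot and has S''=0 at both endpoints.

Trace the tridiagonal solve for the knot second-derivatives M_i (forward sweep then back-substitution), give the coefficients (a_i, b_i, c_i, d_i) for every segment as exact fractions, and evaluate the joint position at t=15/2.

Δ: Δ0=-5/2, Δ1=-4, Δ2=1, Δ3=7/3
row 1: diag=6, rhs=-9; c'=1/6, d'=-3/2
row 2: denom=8−1·1/6=47/6; d'=(30−1·-3/2)/(47/6)=189/47
row 3: denom=12−3·18/47=510/47; d'=(8−3·189/47)/(510/47)=-191/510
back: M3=-191/510
back: M2=189/47−18/47·-191/510=354/85
back: M1=-3/2−1/6·354/85=-373/170
M: M0=0, M1=-373/170, M2=354/85, M3=-191/510, M4=0
seg 0: a=4, c=M0/2=0, d=(M1−M0)/(6·2)=-373/2040, b=Δ0−h0·(2M0+M1)/6=-451/255
seg 1: a=-1, c=M1/2=-373/340, d=(M2−M1)/(6·1)=1081/1020, b=Δ1−h1·(2M1+M2)/6=-2021/510
seg 2: a=-5, c=M2/2=177/85, d=(M3−M2)/(6·3)=-463/1836, b=Δ2−h2·(2M2+M3)/6=-3037/1020
seg 3: a=-2, c=M3/2=-191/1020, d=(M4−M3)/(6·3)=191/9180, b=Δ3−h3·(2M3+M4)/6=1381/510
t_q=15/2 → seg 3, τ=3/2; S=-2+1381/510·τ+-191/1020·τ²+191/9180·τ³=4653/2720

  seg 0: a=4 b=-451/255 c=0 d=-373/2040
  seg 1: a=-1 b=-2021/510 c=-373/340 d=1081/1020
  seg 2: a=-5 b=-3037/1020 c=177/85 d=-463/1836
  seg 3: a=-2 b=1381/510 c=-191/1020 d=191/9180
S(15/2) = 4653/2720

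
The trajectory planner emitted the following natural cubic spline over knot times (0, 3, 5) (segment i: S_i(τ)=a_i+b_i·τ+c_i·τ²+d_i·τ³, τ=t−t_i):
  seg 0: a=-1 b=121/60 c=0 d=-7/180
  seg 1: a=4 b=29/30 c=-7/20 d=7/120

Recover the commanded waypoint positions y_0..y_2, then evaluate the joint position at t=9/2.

y_0 = S_0(0) = a_0 = -1
y_1 = S_1(0) = a_1 = 4
y_2 = S_1(2) = 5
t_q=9/2 is in segment 1 (τ=3/2); S_1(τ)=311/64

y_0=-1 y_1=4 y_2=5
S(9/2) = 311/64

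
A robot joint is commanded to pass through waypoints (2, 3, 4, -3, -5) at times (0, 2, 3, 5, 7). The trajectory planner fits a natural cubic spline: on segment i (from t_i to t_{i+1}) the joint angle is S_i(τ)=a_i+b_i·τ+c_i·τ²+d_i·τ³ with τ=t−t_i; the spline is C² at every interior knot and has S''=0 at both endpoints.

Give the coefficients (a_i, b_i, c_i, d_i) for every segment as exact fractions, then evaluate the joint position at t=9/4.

Δ: Δ0=1/2, Δ1=1, Δ2=-7/2, Δ3=-1
row 1: diag=6, rhs=3; c'=1/6, d'=1/2
row 2: denom=6−1·1/6=35/6; d'=(-27−1·1/2)/(35/6)=-33/7
row 3: denom=8−2·12/35=256/35; d'=(15−2·-33/7)/(256/35)=855/256
back: M3=855/256
back: M2=-33/7−12/35·855/256=-375/64
back: M1=1/2−1/6·-375/64=189/128
M: M0=0, M1=189/128, M2=-375/64, M3=855/256, M4=0
seg 0: a=2, c=M0/2=0, d=(M1−M0)/(6·2)=63/512, b=Δ0−h0·(2M0+M1)/6=1/128
seg 1: a=3, c=M1/2=189/256, d=(M2−M1)/(6·1)=-313/256, b=Δ1−h1·(2M1+M2)/6=95/64
seg 2: a=4, c=M2/2=-375/128, d=(M3−M2)/(6·2)=785/1024, b=Δ2−h2·(2M2+M3)/6=-181/256
seg 3: a=-3, c=M3/2=855/512, d=(M4−M3)/(6·2)=-285/1024, b=Δ3−h3·(2M3+M4)/6=-413/128
t_q=9/4 → seg 1, τ=1/4; S=3+95/64·τ+189/256·τ²+-313/256·τ³=55675/16384

  seg 0: a=2 b=1/128 c=0 d=63/512
  seg 1: a=3 b=95/64 c=189/256 d=-313/256
  seg 2: a=4 b=-181/256 c=-375/128 d=785/1024
  seg 3: a=-3 b=-413/128 c=855/512 d=-285/1024
S(9/4) = 55675/16384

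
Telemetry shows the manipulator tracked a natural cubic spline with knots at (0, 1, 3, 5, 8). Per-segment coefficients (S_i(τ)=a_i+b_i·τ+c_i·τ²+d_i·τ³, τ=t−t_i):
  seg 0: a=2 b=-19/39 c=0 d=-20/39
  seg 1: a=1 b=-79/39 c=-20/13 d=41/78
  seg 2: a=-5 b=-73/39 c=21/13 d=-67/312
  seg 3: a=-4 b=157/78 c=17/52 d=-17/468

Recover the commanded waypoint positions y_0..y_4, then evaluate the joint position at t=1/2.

y_0=2 y_1=1 y_2=-5 y_3=-4 y_4=4
S(1/2) = 22/13

y_0 = S_0(0) = a_0 = 2
y_1 = S_1(0) = a_1 = 1
y_2 = S_2(0) = a_2 = -5
y_3 = S_3(0) = a_3 = -4
y_4 = S_3(3) = 4
t_q=1/2 is in segment 0 (τ=1/2); S_0(τ)=22/13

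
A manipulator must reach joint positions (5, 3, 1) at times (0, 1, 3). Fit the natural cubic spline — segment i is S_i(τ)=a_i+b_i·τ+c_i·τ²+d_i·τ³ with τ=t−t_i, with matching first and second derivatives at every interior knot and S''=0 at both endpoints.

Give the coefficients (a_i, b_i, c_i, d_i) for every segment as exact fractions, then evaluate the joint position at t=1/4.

  seg 0: a=5 b=-13/6 c=0 d=1/6
  seg 1: a=3 b=-5/3 c=1/2 d=-1/12
S(1/4) = 571/128

Δ: Δ0=-2, Δ1=-1
row 1: diag=6, rhs=6; c'=1/3, d'=1
back: M1=1
M: M0=0, M1=1, M2=0
seg 0: a=5, c=M0/2=0, d=(M1−M0)/(6·1)=1/6, b=Δ0−h0·(2M0+M1)/6=-13/6
seg 1: a=3, c=M1/2=1/2, d=(M2−M1)/(6·2)=-1/12, b=Δ1−h1·(2M1+M2)/6=-5/3
t_q=1/4 → seg 0, τ=1/4; S=5+-13/6·τ+0·τ²+1/6·τ³=571/128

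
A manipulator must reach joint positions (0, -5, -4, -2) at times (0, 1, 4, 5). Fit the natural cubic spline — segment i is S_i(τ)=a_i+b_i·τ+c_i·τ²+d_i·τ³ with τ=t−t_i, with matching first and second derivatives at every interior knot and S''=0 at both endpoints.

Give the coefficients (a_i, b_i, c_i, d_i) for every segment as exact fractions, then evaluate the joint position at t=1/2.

Δ: Δ0=-5, Δ1=1/3, Δ2=2
row 1: diag=8, rhs=32; c'=3/8, d'=4
row 2: denom=8−3·3/8=55/8; d'=(10−3·4)/(55/8)=-16/55
back: M2=-16/55
back: M1=4−3/8·-16/55=226/55
M: M0=0, M1=226/55, M2=-16/55, M3=0
seg 0: a=0, c=M0/2=0, d=(M1−M0)/(6·1)=113/165, b=Δ0−h0·(2M0+M1)/6=-938/165
seg 1: a=-5, c=M1/2=113/55, d=(M2−M1)/(6·3)=-11/45, b=Δ1−h1·(2M1+M2)/6=-599/165
seg 2: a=-4, c=M2/2=-8/55, d=(M3−M2)/(6·1)=8/165, b=Δ2−h2·(2M2+M3)/6=346/165
t_q=1/2 → seg 0, τ=1/2; S=0+-938/165·τ+0·τ²+113/165·τ³=-1213/440

  seg 0: a=0 b=-938/165 c=0 d=113/165
  seg 1: a=-5 b=-599/165 c=113/55 d=-11/45
  seg 2: a=-4 b=346/165 c=-8/55 d=8/165
S(1/2) = -1213/440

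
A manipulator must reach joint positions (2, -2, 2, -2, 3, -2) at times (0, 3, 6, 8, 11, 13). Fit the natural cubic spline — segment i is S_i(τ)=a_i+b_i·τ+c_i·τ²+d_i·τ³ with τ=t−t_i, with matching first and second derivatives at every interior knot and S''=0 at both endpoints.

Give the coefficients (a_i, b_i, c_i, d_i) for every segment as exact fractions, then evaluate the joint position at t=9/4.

  seg 0: a=2 b=-7801/3207 c=0 d=1175/9621
  seg 1: a=-2 b=2774/3207 c=1175/1069 d=-9073/28863
  seg 2: a=2 b=-3295/3207 c=-5548/3207 d=2659/4276
  seg 3: a=-2 b=-1556/3207 c=12835/6414 d=-24703/57726
  seg 4: a=3 b=-211/6414 c=-1978/1069 d=989/3207
S(9/4) = -142441/68416

Δ: Δ0=-4/3, Δ1=4/3, Δ2=-2, Δ3=5/3, Δ4=-5/2
row 1: diag=12, rhs=16; c'=1/4, d'=4/3
row 2: denom=10−3·1/4=37/4; d'=(-20−3·4/3)/(37/4)=-96/37
row 3: denom=10−2·8/37=354/37; d'=(22−2·-96/37)/(354/37)=503/177
row 4: denom=10−3·37/118=1069/118; d'=(-25−3·503/177)/(1069/118)=-3956/1069
back: M4=-3956/1069
back: M3=503/177−37/118·-3956/1069=12835/3207
back: M2=-96/37−8/37·12835/3207=-11096/3207
back: M1=4/3−1/4·-11096/3207=2350/1069
M: M0=0, M1=2350/1069, M2=-11096/3207, M3=12835/3207, M4=-3956/1069, M5=0
seg 0: a=2, c=M0/2=0, d=(M1−M0)/(6·3)=1175/9621, b=Δ0−h0·(2M0+M1)/6=-7801/3207
seg 1: a=-2, c=M1/2=1175/1069, d=(M2−M1)/(6·3)=-9073/28863, b=Δ1−h1·(2M1+M2)/6=2774/3207
seg 2: a=2, c=M2/2=-5548/3207, d=(M3−M2)/(6·2)=2659/4276, b=Δ2−h2·(2M2+M3)/6=-3295/3207
seg 3: a=-2, c=M3/2=12835/6414, d=(M4−M3)/(6·3)=-24703/57726, b=Δ3−h3·(2M3+M4)/6=-1556/3207
seg 4: a=3, c=M4/2=-1978/1069, d=(M5−M4)/(6·2)=989/3207, b=Δ4−h4·(2M4+M5)/6=-211/6414
t_q=9/4 → seg 0, τ=9/4; S=2+-7801/3207·τ+0·τ²+1175/9621·τ³=-142441/68416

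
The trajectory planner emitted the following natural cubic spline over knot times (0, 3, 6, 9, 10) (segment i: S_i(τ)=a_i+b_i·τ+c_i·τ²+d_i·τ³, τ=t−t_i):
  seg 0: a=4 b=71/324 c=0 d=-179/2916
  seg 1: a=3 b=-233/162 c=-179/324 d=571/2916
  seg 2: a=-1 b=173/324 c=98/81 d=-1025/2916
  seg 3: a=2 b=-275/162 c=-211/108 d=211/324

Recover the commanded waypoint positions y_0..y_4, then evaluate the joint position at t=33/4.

y_0 = S_0(0) = a_0 = 4
y_1 = S_1(0) = a_1 = 3
y_2 = S_2(0) = a_2 = -1
y_3 = S_3(0) = a_3 = 2
y_4 = S_3(1) = -1
t_q=33/4 is in segment 2 (τ=9/4); S_2(τ)=5351/2304

y_0=4 y_1=3 y_2=-1 y_3=2 y_4=-1
S(33/4) = 5351/2304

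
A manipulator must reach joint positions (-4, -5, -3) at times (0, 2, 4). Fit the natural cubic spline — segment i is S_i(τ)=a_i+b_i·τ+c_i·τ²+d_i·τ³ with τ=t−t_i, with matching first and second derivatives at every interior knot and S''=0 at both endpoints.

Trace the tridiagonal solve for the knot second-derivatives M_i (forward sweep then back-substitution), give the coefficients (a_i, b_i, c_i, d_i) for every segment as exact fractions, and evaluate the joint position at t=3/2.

Δ: Δ0=-1/2, Δ1=1
row 1: diag=8, rhs=9; c'=1/4, d'=9/8
back: M1=9/8
M: M0=0, M1=9/8, M2=0
seg 0: a=-4, c=M0/2=0, d=(M1−M0)/(6·2)=3/32, b=Δ0−h0·(2M0+M1)/6=-7/8
seg 1: a=-5, c=M1/2=9/16, d=(M2−M1)/(6·2)=-3/32, b=Δ1−h1·(2M1+M2)/6=1/4
t_q=3/2 → seg 0, τ=3/2; S=-4+-7/8·τ+0·τ²+3/32·τ³=-1279/256

  seg 0: a=-4 b=-7/8 c=0 d=3/32
  seg 1: a=-5 b=1/4 c=9/16 d=-3/32
S(3/2) = -1279/256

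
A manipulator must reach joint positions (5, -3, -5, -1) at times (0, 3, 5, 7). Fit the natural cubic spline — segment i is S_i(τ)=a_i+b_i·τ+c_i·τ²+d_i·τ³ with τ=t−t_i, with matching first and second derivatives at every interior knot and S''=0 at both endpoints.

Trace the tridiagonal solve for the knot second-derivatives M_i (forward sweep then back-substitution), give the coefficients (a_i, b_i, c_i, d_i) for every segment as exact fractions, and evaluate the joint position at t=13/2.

  seg 0: a=5 b=-337/114 c=0 d=11/342
  seg 1: a=-3 b=-119/57 c=11/38 d=29/228
  seg 2: a=-5 b=34/57 c=20/19 d=-10/57
S(13/2) = -177/76

Δ: Δ0=-8/3, Δ1=-1, Δ2=2
row 1: diag=10, rhs=10; c'=1/5, d'=1
row 2: denom=8−2·1/5=38/5; d'=(18−2·1)/(38/5)=40/19
back: M2=40/19
back: M1=1−1/5·40/19=11/19
M: M0=0, M1=11/19, M2=40/19, M3=0
seg 0: a=5, c=M0/2=0, d=(M1−M0)/(6·3)=11/342, b=Δ0−h0·(2M0+M1)/6=-337/114
seg 1: a=-3, c=M1/2=11/38, d=(M2−M1)/(6·2)=29/228, b=Δ1−h1·(2M1+M2)/6=-119/57
seg 2: a=-5, c=M2/2=20/19, d=(M3−M2)/(6·2)=-10/57, b=Δ2−h2·(2M2+M3)/6=34/57
t_q=13/2 → seg 2, τ=3/2; S=-5+34/57·τ+20/19·τ²+-10/57·τ³=-177/76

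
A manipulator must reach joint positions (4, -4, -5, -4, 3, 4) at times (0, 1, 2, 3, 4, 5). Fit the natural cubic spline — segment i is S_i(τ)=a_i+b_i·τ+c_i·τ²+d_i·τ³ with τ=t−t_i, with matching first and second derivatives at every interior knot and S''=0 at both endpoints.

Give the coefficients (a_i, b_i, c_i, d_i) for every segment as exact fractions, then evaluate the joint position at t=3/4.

  seg 0: a=4 b=-2064/209 c=0 d=392/209
  seg 1: a=-4 b=-888/209 c=1176/209 d=-497/209
  seg 2: a=-5 b=-27/209 c=-315/209 d=29/11
  seg 3: a=-4 b=996/209 c=1338/209 d=-871/209
  seg 4: a=3 b=1059/209 c=-1275/209 d=425/209
S(3/4) = -4373/1672

Δ: Δ0=-8, Δ1=-1, Δ2=1, Δ3=7, Δ4=1
row 1: diag=4, rhs=42; c'=1/4, d'=21/2
row 2: denom=4−1·1/4=15/4; d'=(12−1·21/2)/(15/4)=2/5
row 3: denom=4−1·4/15=56/15; d'=(36−1·2/5)/(56/15)=267/28
row 4: denom=4−1·15/56=209/56; d'=(-36−1·267/28)/(209/56)=-2550/209
back: M4=-2550/209
back: M3=267/28−15/56·-2550/209=2676/209
back: M2=2/5−4/15·2676/209=-630/209
back: M1=21/2−1/4·-630/209=2352/209
M: M0=0, M1=2352/209, M2=-630/209, M3=2676/209, M4=-2550/209, M5=0
seg 0: a=4, c=M0/2=0, d=(M1−M0)/(6·1)=392/209, b=Δ0−h0·(2M0+M1)/6=-2064/209
seg 1: a=-4, c=M1/2=1176/209, d=(M2−M1)/(6·1)=-497/209, b=Δ1−h1·(2M1+M2)/6=-888/209
seg 2: a=-5, c=M2/2=-315/209, d=(M3−M2)/(6·1)=29/11, b=Δ2−h2·(2M2+M3)/6=-27/209
seg 3: a=-4, c=M3/2=1338/209, d=(M4−M3)/(6·1)=-871/209, b=Δ3−h3·(2M3+M4)/6=996/209
seg 4: a=3, c=M4/2=-1275/209, d=(M5−M4)/(6·1)=425/209, b=Δ4−h4·(2M4+M5)/6=1059/209
t_q=3/4 → seg 0, τ=3/4; S=4+-2064/209·τ+0·τ²+392/209·τ³=-4373/1672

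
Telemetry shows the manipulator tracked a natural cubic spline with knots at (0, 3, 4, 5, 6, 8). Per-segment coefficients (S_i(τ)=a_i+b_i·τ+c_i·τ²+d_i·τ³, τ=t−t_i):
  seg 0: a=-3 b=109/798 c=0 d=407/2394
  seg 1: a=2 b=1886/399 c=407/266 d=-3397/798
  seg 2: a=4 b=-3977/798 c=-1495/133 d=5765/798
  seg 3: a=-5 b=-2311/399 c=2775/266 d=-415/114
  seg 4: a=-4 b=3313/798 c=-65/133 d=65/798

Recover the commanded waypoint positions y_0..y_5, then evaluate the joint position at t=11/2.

y_0=-3 y_1=2 y_2=4 y_3=-5 y_4=-4 y_5=3
S(11/2) = -12221/2128

y_0 = S_0(0) = a_0 = -3
y_1 = S_1(0) = a_1 = 2
y_2 = S_2(0) = a_2 = 4
y_3 = S_3(0) = a_3 = -5
y_4 = S_4(0) = a_4 = -4
y_5 = S_4(2) = 3
t_q=11/2 is in segment 3 (τ=1/2); S_3(τ)=-12221/2128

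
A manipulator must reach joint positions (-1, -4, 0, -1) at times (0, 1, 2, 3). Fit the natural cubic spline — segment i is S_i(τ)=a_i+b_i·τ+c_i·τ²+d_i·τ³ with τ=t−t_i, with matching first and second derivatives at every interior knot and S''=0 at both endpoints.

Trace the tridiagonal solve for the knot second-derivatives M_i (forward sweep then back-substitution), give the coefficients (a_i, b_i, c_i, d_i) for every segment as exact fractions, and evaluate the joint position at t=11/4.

Δ: Δ0=-3, Δ1=4, Δ2=-1
row 1: diag=4, rhs=42; c'=1/4, d'=21/2
row 2: denom=4−1·1/4=15/4; d'=(-30−1·21/2)/(15/4)=-54/5
back: M2=-54/5
back: M1=21/2−1/4·-54/5=66/5
M: M0=0, M1=66/5, M2=-54/5, M3=0
seg 0: a=-1, c=M0/2=0, d=(M1−M0)/(6·1)=11/5, b=Δ0−h0·(2M0+M1)/6=-26/5
seg 1: a=-4, c=M1/2=33/5, d=(M2−M1)/(6·1)=-4, b=Δ1−h1·(2M1+M2)/6=7/5
seg 2: a=0, c=M2/2=-27/5, d=(M3−M2)/(6·1)=9/5, b=Δ2−h2·(2M2+M3)/6=13/5
t_q=11/4 → seg 2, τ=3/4; S=0+13/5·τ+-27/5·τ²+9/5·τ³=-21/64

  seg 0: a=-1 b=-26/5 c=0 d=11/5
  seg 1: a=-4 b=7/5 c=33/5 d=-4
  seg 2: a=0 b=13/5 c=-27/5 d=9/5
S(11/4) = -21/64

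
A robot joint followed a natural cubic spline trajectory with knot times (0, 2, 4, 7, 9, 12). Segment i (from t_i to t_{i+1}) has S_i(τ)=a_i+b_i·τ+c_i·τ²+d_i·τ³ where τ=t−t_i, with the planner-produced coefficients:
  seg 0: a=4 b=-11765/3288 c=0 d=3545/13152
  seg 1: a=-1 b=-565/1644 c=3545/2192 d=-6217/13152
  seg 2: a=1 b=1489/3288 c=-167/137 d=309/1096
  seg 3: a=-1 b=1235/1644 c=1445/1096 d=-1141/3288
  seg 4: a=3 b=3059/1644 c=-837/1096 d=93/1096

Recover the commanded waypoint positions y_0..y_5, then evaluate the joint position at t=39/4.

y_0 = S_0(0) = a_0 = 4
y_1 = S_1(0) = a_1 = -1
y_2 = S_2(0) = a_2 = 1
y_3 = S_3(0) = a_3 = -1
y_4 = S_4(0) = a_4 = 3
y_5 = S_4(3) = 4
t_q=39/4 is in segment 4 (τ=3/4); S_4(τ)=280699/70144

y_0=4 y_1=-1 y_2=1 y_3=-1 y_4=3 y_5=4
S(39/4) = 280699/70144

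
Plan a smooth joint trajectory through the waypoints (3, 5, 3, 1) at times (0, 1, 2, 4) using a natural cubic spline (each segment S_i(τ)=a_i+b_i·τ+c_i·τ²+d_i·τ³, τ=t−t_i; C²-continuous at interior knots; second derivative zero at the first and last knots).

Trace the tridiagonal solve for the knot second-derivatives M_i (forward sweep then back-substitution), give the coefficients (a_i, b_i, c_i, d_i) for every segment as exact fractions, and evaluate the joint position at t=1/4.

  seg 0: a=3 b=71/23 c=0 d=-25/23
  seg 1: a=5 b=-4/23 c=-75/23 d=33/23
  seg 2: a=3 b=-55/23 c=24/23 d=-4/23
S(1/4) = 5527/1472

Δ: Δ0=2, Δ1=-2, Δ2=-1
row 1: diag=4, rhs=-24; c'=1/4, d'=-6
row 2: denom=6−1·1/4=23/4; d'=(6−1·-6)/(23/4)=48/23
back: M2=48/23
back: M1=-6−1/4·48/23=-150/23
M: M0=0, M1=-150/23, M2=48/23, M3=0
seg 0: a=3, c=M0/2=0, d=(M1−M0)/(6·1)=-25/23, b=Δ0−h0·(2M0+M1)/6=71/23
seg 1: a=5, c=M1/2=-75/23, d=(M2−M1)/(6·1)=33/23, b=Δ1−h1·(2M1+M2)/6=-4/23
seg 2: a=3, c=M2/2=24/23, d=(M3−M2)/(6·2)=-4/23, b=Δ2−h2·(2M2+M3)/6=-55/23
t_q=1/4 → seg 0, τ=1/4; S=3+71/23·τ+0·τ²+-25/23·τ³=5527/1472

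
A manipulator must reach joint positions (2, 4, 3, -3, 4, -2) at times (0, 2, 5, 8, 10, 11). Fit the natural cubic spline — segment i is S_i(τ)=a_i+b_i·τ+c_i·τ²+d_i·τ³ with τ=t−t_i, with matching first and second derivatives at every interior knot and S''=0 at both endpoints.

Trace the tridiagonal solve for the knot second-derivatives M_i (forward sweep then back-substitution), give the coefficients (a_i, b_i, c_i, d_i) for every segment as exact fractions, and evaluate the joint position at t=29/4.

  seg 0: a=2 b=1457/1419 c=0 d=-19/2838
  seg 1: a=4 b=1343/1419 c=-19/473 d=-1645/12771
  seg 2: a=3 b=-3934/1419 c=-1702/1419 d=6202/12771
  seg 3: a=-3 b=4460/1419 c=1500/473 d=-16987/11352
  seg 4: a=4 b=-6041/2838 c=-10987/1892 d=10987/5676
S(29/4) = -5199/1376

Δ: Δ0=1, Δ1=-1/3, Δ2=-2, Δ3=7/2, Δ4=-6
row 1: diag=10, rhs=-8; c'=3/10, d'=-4/5
row 2: denom=12−3·3/10=111/10; d'=(-10−3·-4/5)/(111/10)=-76/111
row 3: denom=10−3·10/37=340/37; d'=(33−3·-76/111)/(340/37)=1297/340
row 4: denom=6−2·37/170=473/85; d'=(-57−2·1297/340)/(473/85)=-10987/946
back: M4=-10987/946
back: M3=1297/340−37/170·-10987/946=3000/473
back: M2=-76/111−10/37·3000/473=-3404/1419
back: M1=-4/5−3/10·-3404/1419=-38/473
M: M0=0, M1=-38/473, M2=-3404/1419, M3=3000/473, M4=-10987/946, M5=0
seg 0: a=2, c=M0/2=0, d=(M1−M0)/(6·2)=-19/2838, b=Δ0−h0·(2M0+M1)/6=1457/1419
seg 1: a=4, c=M1/2=-19/473, d=(M2−M1)/(6·3)=-1645/12771, b=Δ1−h1·(2M1+M2)/6=1343/1419
seg 2: a=3, c=M2/2=-1702/1419, d=(M3−M2)/(6·3)=6202/12771, b=Δ2−h2·(2M2+M3)/6=-3934/1419
seg 3: a=-3, c=M3/2=1500/473, d=(M4−M3)/(6·2)=-16987/11352, b=Δ3−h3·(2M3+M4)/6=4460/1419
seg 4: a=4, c=M4/2=-10987/1892, d=(M5−M4)/(6·1)=10987/5676, b=Δ4−h4·(2M4+M5)/6=-6041/2838
t_q=29/4 → seg 2, τ=9/4; S=3+-3934/1419·τ+-1702/1419·τ²+6202/12771·τ³=-5199/1376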